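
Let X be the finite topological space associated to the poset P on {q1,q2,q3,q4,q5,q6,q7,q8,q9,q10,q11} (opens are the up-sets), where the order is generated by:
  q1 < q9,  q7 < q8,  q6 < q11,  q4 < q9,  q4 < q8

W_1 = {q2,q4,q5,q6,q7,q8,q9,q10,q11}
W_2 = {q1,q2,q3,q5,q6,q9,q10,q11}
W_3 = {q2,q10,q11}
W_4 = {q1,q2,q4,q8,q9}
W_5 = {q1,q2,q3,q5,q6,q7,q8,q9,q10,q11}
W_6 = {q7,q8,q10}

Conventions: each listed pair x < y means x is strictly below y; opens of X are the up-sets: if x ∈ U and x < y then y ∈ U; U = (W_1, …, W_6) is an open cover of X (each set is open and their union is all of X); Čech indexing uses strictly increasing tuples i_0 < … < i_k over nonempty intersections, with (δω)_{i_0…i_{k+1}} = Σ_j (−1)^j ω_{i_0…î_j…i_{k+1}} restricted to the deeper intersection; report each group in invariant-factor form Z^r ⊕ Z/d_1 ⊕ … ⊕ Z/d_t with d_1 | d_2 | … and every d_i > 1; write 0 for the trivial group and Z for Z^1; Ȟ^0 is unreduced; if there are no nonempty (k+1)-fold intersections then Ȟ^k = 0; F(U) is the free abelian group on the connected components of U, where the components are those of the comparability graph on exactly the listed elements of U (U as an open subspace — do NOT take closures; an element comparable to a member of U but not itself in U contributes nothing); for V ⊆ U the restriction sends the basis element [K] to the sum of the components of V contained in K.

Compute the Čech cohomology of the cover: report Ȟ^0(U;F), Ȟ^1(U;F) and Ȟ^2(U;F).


Ȟ^0 = Z^6,  Ȟ^1 = 0,  Ȟ^2 = 0

nonempty intersections:
  W12={q2,q5,q6,q9,q10,q11} W13={q2,q10,q11} W14={q2,q4,q8,q9} W15={q2,q5,q6,q7,q8,q9,q10,q11} W16={q7,q8,q10} W23={q2,q10,q11} W24={q1,q2,q9} W25={q1,q2,q3,q5,q6,q9,q10,q11} W26={q10} W34={q2} W35={q2,q10,q11} W36={q10} W45={q1,q2,q8,q9} W46={q8} W56={q7,q8,q10}
  W123={q2,q10,q11} W124={q2,q9} W125={q2,q5,q6,q9,q10,q11} W126={q10} W134={q2} W135={q2,q10,q11} W136={q10} W145={q2,q8,q9} W146={q8} W156={q7,q8,q10} W234={q2} W235={q2,q10,q11} W236={q10} W245={q1,q2,q9} W256={q10} W345={q2} W356={q10} W456={q8}
  W1234={q2} W1235={q2,q10,q11} W1236={q10} W1245={q2,q9} W1256={q10} W1345={q2} W1356={q10} W1456={q8} W2345={q2} W2356={q10}
  W12345={q2} W12356={q10}
components per intersection:
  W1: {q2} {q4,q7,q8,q9} {q5} {q6,q11} {q10}
  W2: {q1,q9} {q2} {q3} {q5} {q6,q11} {q10}
  W3: {q2} {q10} {q11}
  W4: {q1,q4,q8,q9} {q2}
  W5: {q1,q9} {q2} {q3} {q5} {q6,q11} {q7,q8} {q10}
  W6: {q7,q8} {q10}
  W12: {q2} {q5} {q6,q11} {q9} {q10}
  W13: {q2} {q10} {q11}
  W14: {q2} {q4,q8,q9}
  W15: {q2} {q5} {q6,q11} {q7,q8} {q9} {q10}
  W16: {q7,q8} {q10}
  W23: {q2} {q10} {q11}
  W24: {q1,q9} {q2}
  W25: {q1,q9} {q2} {q3} {q5} {q6,q11} {q10}
  W26: {q10}
  W34: {q2}
  W35: {q2} {q10} {q11}
  W36: {q10}
  W45: {q1,q9} {q2} {q8}
  W46: {q8}
  W56: {q7,q8} {q10}
  W123: {q2} {q10} {q11}
  W124: {q2} {q9}
  W125: {q2} {q5} {q6,q11} {q9} {q10}
  W126: {q10}
  W134: {q2}
  W135: {q2} {q10} {q11}
  W136: {q10}
  W145: {q2} {q8} {q9}
  W146: {q8}
  W156: {q7,q8} {q10}
  W234: {q2}
  W235: {q2} {q10} {q11}
  W236: {q10}
  W245: {q1,q9} {q2}
  W256: {q10}
  W345: {q2}
  W356: {q10}
  W456: {q8}
  W1234: {q2}
  W1235: {q2} {q10} {q11}
  W1236: {q10}
  W1245: {q2} {q9}
  W1256: {q10}
  W1345: {q2}
  W1356: {q10}
  W1456: {q8}
  W2345: {q2}
  W2356: {q10}
  W12345: {q2}
  W12356: {q10}
C dims 25,41,33,13; δ0: rk 19, SNF 1^19; δ1: rk 22, SNF 1^22; δ2: rk 11, SNF 1^11
Ȟ^0: (25−19)−0=6 ⇒ Z^6
Ȟ^1: (41−22)−19=0 ⇒ 0
Ȟ^2: (33−11)−22=0 ⇒ 0


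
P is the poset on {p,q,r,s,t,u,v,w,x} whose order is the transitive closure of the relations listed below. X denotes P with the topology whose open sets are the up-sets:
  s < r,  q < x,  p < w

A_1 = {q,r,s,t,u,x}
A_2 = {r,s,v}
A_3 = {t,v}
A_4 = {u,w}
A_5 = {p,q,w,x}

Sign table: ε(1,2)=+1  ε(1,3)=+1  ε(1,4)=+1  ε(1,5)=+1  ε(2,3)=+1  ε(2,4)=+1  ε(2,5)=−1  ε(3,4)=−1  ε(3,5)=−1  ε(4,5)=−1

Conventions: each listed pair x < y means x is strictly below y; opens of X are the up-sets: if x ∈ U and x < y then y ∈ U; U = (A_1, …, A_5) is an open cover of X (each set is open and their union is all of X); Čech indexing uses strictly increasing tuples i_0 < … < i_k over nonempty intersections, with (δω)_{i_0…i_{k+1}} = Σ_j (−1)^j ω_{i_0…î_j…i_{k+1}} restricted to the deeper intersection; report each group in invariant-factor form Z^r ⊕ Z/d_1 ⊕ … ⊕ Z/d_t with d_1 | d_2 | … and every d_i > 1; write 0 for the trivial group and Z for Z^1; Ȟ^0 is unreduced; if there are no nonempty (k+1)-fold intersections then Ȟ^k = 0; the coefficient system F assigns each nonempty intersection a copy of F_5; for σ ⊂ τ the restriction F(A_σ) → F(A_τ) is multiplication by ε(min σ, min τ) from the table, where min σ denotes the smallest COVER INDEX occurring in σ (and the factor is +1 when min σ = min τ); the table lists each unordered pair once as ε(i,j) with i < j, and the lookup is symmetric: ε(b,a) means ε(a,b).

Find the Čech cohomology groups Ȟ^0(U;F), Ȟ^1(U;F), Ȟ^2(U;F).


Ȟ^0(U;F) ≅ 0, Ȟ^1(U;F) ≅ Z/5, Ȟ^2(U;F) ≅ 0

intersection data:
  A12={r,s} A13={t} A14={u} A15={q,x} A23={v} A45={w}
C dims 5,6; δ0: rk_F5 5
Ȟ^0 = (5 − 5) − 0 = 0, so Ȟ^0 ≅ 0
Ȟ^1 = (6 − 0) − 5 = 1, so Ȟ^1 ≅ Z/5
Ȟ^2 = (0 − 0) − 0 = 0, so Ȟ^2 ≅ 0


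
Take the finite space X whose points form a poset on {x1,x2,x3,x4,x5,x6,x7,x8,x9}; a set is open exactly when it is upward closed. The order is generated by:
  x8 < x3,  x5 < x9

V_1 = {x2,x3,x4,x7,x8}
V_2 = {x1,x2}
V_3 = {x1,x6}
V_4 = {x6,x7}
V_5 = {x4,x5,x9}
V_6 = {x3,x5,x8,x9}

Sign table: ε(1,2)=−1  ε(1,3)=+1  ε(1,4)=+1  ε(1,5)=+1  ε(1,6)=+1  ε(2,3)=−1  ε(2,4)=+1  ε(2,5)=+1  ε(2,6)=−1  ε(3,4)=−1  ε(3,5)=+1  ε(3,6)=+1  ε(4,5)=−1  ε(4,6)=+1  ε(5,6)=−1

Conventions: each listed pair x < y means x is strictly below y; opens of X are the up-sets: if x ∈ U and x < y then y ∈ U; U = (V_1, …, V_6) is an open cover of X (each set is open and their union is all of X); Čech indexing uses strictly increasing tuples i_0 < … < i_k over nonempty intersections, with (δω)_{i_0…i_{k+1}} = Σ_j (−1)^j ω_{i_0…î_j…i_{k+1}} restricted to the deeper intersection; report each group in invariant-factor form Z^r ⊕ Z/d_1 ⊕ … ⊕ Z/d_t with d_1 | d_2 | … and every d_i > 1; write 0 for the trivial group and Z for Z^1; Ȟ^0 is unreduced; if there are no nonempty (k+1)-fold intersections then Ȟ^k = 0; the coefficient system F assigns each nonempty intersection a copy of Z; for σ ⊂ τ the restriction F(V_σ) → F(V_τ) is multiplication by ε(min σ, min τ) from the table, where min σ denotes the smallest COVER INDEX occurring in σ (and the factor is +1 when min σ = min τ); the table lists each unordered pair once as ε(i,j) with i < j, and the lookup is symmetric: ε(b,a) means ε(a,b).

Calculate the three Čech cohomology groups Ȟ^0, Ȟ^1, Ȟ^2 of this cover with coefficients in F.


nonempty intersections:
  V12={x2} V14={x7} V15={x4} V16={x3,x8} V23={x1} V34={x6} V56={x5,x9}
C dims 6,7; δ0: rk 6, SNF 1^5·2
Ȟ^0: (6−6)−0=0 ⇒ 0
Ȟ^1: (7−0)−6=1 plus torsion [2] ⇒ Z ⊕ Z/2
Ȟ^2: (0−0)−0=0 ⇒ 0

Ȟ^0 = 0; Ȟ^1 = Z ⊕ Z/2; Ȟ^2 = 0


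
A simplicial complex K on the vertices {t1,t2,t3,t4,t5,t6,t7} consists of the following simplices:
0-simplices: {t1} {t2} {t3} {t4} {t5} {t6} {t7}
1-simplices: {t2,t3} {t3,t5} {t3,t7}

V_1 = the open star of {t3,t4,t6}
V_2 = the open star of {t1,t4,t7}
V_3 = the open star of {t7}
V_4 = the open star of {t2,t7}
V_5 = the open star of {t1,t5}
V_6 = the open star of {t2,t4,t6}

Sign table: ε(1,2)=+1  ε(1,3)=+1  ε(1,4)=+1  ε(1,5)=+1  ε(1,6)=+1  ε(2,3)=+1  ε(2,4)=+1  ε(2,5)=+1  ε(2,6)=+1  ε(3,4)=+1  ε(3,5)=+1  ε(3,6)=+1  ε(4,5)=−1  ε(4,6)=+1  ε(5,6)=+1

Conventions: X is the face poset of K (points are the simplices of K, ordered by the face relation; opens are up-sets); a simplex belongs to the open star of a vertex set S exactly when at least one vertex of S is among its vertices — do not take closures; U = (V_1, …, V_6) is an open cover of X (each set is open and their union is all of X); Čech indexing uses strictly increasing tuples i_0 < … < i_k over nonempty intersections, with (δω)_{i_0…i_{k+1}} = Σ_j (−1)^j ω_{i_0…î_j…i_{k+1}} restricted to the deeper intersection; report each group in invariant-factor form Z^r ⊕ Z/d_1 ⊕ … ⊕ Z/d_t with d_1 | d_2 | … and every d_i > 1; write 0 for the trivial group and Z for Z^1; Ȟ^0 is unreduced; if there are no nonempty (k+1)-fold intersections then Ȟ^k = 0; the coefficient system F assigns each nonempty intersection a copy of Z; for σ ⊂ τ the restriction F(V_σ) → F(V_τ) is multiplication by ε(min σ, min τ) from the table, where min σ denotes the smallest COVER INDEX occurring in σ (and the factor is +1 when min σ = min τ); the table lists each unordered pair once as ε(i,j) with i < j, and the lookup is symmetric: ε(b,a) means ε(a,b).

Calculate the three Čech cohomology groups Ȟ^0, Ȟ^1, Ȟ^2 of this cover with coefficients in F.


Ȟ^0 = Z; Ȟ^1 = Z; Ȟ^2 = 0

nonempty intersections:
  V1={{t3},{t4},{t6},{t2,t3},{t3,t5},{t3,t7}} V2={{t1},{t4},{t7},{t3,t7}} V3={{t7},{t3,t7}} V4={{t2},{t7},{t2,t3},{t3,t7}} V5={{t1},{t5},{t3,t5}} V6={{t2},{t4},{t6},{t2,t3}}
  V12={{t4},{t3,t7}} V13={{t3,t7}} V14={{t2,t3},{t3,t7}} V15={{t3,t5}} V16={{t4},{t6},{t2,t3}} V23={{t7},{t3,t7}} V24={{t7},{t3,t7}} V25={{t1}} V26={{t4}} V34={{t7},{t3,t7}} V46={{t2},{t2,t3}}
  V123={{t3,t7}} V124={{t3,t7}} V126={{t4}} V134={{t3,t7}} V146={{t2,t3}} V234={{t7},{t3,t7}}
  V1234={{t3,t7}}
C dims 6,11,6,1; δ0: rk 5, SNF 1^5; δ1: rk 5, SNF 1^5; δ2: rk 1, SNF 1^1
Ȟ^0: (6−5)−0=1 ⇒ Z
Ȟ^1: (11−5)−5=1 ⇒ Z
Ȟ^2: (6−1)−5=0 ⇒ 0


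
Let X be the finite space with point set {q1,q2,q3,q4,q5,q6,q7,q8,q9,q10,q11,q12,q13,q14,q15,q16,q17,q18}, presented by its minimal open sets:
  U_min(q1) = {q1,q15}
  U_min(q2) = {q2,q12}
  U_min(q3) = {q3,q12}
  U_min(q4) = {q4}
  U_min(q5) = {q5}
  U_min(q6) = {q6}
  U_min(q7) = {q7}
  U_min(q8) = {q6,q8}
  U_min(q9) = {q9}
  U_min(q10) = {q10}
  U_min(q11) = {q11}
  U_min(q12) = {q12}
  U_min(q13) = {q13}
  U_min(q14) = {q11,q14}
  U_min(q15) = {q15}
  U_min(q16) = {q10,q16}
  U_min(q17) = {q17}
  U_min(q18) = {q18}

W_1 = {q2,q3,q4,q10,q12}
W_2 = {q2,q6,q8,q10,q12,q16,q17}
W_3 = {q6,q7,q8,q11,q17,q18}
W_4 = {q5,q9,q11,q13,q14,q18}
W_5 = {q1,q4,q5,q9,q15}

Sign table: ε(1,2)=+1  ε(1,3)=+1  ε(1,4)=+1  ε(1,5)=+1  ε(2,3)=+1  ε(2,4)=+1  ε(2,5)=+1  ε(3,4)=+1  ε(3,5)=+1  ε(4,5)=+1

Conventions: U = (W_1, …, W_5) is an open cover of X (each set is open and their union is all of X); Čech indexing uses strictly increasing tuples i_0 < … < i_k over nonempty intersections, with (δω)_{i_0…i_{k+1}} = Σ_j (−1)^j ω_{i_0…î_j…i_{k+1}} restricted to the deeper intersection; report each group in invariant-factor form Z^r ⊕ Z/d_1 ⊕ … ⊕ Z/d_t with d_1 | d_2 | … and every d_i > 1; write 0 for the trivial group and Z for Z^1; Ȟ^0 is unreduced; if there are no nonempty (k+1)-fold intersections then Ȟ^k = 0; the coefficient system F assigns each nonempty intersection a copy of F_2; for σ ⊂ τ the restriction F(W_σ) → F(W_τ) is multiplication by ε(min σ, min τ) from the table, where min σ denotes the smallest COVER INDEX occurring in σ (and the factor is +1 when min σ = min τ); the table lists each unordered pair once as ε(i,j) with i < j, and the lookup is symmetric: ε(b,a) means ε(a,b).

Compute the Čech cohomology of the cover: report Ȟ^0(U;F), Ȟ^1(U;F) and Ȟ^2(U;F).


Ȟ^0(U;F) ≅ Z/2,  Ȟ^1(U;F) ≅ Z/2,  Ȟ^2(U;F) ≅ 0

nonempty intersections:
  W12={q2,q10,q12} W15={q4} W23={q6,q8,q17} W34={q11,q18} W45={q5,q9}
C dims 5,5; δ0: rk_F2 4
Ȟ^0: (5−4)−0=1 ⇒ Z/2
Ȟ^1: (5−0)−4=1 ⇒ Z/2
Ȟ^2: (0−0)−0=0 ⇒ 0


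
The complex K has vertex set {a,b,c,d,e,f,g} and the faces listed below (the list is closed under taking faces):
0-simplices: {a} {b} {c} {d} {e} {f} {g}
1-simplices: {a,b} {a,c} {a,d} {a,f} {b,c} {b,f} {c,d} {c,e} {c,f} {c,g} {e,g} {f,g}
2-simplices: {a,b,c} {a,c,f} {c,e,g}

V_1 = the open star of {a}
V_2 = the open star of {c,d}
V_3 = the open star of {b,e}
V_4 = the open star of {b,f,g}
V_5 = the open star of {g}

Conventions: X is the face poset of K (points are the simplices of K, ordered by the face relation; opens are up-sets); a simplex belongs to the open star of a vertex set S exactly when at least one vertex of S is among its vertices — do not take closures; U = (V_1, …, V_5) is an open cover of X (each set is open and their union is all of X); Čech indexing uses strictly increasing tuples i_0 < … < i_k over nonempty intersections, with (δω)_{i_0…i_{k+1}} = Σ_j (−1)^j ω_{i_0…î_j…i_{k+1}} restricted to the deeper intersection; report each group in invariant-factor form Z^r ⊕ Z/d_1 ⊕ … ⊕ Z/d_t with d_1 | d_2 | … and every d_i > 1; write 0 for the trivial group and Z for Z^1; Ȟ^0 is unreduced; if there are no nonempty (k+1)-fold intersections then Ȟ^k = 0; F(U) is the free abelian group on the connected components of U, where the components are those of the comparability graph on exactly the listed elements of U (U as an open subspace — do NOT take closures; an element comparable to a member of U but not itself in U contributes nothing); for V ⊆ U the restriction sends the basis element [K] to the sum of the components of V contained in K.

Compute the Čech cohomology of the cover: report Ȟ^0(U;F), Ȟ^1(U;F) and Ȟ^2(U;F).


nerve of the cover:
  V1={{a},{a,b},{a,c},{a,d},{a,f},{a,b,c},{a,c,f}} V2={{c},{d},{a,c},{a,d},{b,c},{c,d},{c,e},{c,f},{c,g},{a,b,c},{a,c,f},{c,e,g}} V3={{b},{e},{a,b},{b,c},{b,f},{c,e},{e,g},{a,b,c},{c,e,g}} V4={{b},{f},{g},{a,b},{a,f},{b,c},{b,f},{c,f},{c,g},{e,g},{f,g},{a,b,c},{a,c,f},{c,e,g}} V5={{g},{c,g},{e,g},{f,g},{c,e,g}}
  V12={{a,c},{a,d},{a,b,c},{a,c,f}} V13={{a,b},{a,b,c}} V14={{a,b},{a,f},{a,b,c},{a,c,f}} V23={{b,c},{c,e},{a,b,c},{c,e,g}} V24={{b,c},{c,f},{c,g},{a,b,c},{a,c,f},{c,e,g}} V25={{c,g},{c,e,g}} V34={{b},{a,b},{b,c},{b,f},{e,g},{a,b,c},{c,e,g}} V35={{e,g},{c,e,g}} V45={{g},{c,g},{e,g},{f,g},{c,e,g}}
  V123={{a,b,c}} V124={{a,b,c},{a,c,f}} V134={{a,b},{a,b,c}} V234={{b,c},{a,b,c},{c,e,g}} V235={{c,e,g}} V245={{c,g},{c,e,g}} V345={{e,g},{c,e,g}}
  V1234={{a,b,c}} V2345={{c,e,g}}
components per intersection:
  V1: {{a},{a,b},{a,c},{a,d},{a,f},{a,b,c},{a,c,f}}
  V2: {{c},{d},{a,c},{a,d},{b,c},{c,d},{c,e},{c,f},{c,g},{a,b,c},{a,c,f},{c,e,g}}
  V3: {{b},{a,b},{b,c},{b,f},{a,b,c}} {{e},{c,e},{e,g},{c,e,g}}
  V4: {{b},{f},{g},{a,b},{a,f},{b,c},{b,f},{c,f},{c,g},{e,g},{f,g},{a,b,c},{a,c,f},{c,e,g}}
  V5: {{g},{c,g},{e,g},{f,g},{c,e,g}}
  V12: {{a,c},{a,b,c},{a,c,f}} {{a,d}}
  V13: {{a,b},{a,b,c}}
  V14: {{a,b},{a,b,c}} {{a,f},{a,c,f}}
  V23: {{b,c},{a,b,c}} {{c,e},{c,e,g}}
  V24: {{b,c},{a,b,c}} {{c,f},{a,c,f}} {{c,g},{c,e,g}}
  V25: {{c,g},{c,e,g}}
  V34: {{b},{a,b},{b,c},{b,f},{a,b,c}} {{e,g},{c,e,g}}
  V35: {{e,g},{c,e,g}}
  V45: {{g},{c,g},{e,g},{f,g},{c,e,g}}
  V123: {{a,b,c}}
  V124: {{a,b,c}} {{a,c,f}}
  V134: {{a,b},{a,b,c}}
  V234: {{b,c},{a,b,c}} {{c,e,g}}
  V235: {{c,e,g}}
  V245: {{c,g},{c,e,g}}
  V345: {{e,g},{c,e,g}}
  V1234: {{a,b,c}}
  V2345: {{c,e,g}}
C dims 6,15,9,2; δ0: rk 5, SNF 1^5; δ1: rk 7, SNF 1^7; δ2: rk 2, SNF 1^2
Ȟ^0 = (6 − 5) − 0 = 1, so Ȟ^0 ≅ Z
Ȟ^1 = (15 − 7) − 5 = 3, so Ȟ^1 ≅ Z^3
Ȟ^2 = (9 − 2) − 7 = 0, so Ȟ^2 ≅ 0

Ȟ^0 ≅ Z,  Ȟ^1 ≅ Z^3,  Ȟ^2 ≅ 0


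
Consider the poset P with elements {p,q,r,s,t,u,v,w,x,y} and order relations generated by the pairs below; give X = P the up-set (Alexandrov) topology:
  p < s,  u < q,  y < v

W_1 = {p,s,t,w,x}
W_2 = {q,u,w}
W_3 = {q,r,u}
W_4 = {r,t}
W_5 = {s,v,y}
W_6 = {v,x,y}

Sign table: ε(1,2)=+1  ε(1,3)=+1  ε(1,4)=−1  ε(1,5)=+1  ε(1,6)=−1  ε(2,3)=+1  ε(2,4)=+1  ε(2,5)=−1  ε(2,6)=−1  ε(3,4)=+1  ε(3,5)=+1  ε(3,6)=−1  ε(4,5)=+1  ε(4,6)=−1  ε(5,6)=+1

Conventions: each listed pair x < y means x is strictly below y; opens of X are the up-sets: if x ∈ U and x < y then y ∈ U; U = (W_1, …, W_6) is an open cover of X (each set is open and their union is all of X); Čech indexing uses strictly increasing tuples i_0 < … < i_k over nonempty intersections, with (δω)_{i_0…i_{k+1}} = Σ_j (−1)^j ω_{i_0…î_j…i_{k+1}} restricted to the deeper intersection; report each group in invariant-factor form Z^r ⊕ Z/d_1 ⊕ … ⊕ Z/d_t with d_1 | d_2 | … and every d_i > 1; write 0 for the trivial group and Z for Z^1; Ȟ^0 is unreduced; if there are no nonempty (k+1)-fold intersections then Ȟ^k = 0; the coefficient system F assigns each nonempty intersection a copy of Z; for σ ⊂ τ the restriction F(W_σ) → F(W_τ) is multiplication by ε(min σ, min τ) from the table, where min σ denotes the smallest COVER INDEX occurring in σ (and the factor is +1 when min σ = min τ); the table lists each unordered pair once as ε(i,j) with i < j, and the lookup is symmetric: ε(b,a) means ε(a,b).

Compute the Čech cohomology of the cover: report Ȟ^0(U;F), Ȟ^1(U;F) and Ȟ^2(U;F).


nonempty intersections:
  W12={w} W14={t} W15={s} W16={x} W23={q,u} W34={r} W56={v,y}
C dims 6,7; δ0: rk 6, SNF 1^5·2
Ȟ^0: (6−6)−0=0 ⇒ 0
Ȟ^1: (7−0)−6=1 plus torsion [2] ⇒ Z ⊕ Z/2
Ȟ^2: (0−0)−0=0 ⇒ 0

Ȟ^0 ≅ 0; Ȟ^1 ≅ Z ⊕ Z/2; Ȟ^2 ≅ 0


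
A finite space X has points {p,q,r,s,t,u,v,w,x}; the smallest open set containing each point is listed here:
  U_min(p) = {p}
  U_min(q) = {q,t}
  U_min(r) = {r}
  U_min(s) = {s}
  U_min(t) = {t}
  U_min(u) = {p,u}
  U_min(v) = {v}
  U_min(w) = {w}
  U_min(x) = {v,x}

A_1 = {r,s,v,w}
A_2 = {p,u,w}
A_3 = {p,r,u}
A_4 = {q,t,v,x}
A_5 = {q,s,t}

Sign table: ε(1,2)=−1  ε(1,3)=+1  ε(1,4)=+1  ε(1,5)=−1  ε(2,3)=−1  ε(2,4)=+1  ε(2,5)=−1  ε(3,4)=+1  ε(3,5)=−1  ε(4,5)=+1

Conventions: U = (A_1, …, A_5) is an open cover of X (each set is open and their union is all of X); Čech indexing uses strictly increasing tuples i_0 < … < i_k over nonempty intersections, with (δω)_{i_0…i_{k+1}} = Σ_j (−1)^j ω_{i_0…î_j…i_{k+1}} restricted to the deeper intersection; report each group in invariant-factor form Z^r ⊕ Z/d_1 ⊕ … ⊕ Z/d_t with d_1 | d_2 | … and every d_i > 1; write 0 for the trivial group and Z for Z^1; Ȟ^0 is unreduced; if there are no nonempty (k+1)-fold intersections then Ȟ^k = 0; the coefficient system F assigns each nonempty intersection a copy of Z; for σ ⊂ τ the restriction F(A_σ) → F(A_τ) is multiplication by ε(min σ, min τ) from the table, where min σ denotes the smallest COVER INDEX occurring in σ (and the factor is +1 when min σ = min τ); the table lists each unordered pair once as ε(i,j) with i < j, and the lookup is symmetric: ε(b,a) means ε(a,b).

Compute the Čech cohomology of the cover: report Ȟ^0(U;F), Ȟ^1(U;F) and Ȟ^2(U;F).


Ȟ^0 = 0; Ȟ^1 = Z ⊕ Z/2; Ȟ^2 = 0

nonempty overlaps:
  A12={w} A13={r} A14={v} A15={s} A23={p,u} A45={q,t}
C dims 5,6; δ0: rk 5, SNF 1^4·2
degree 0: 5−5−0 = 0 → Ȟ^0 ≅ 0
degree 1: 6−0−5 = 1 plus torsion [2] → Ȟ^1 ≅ Z ⊕ Z/2
degree 2: 0−0−0 = 0 → Ȟ^2 ≅ 0


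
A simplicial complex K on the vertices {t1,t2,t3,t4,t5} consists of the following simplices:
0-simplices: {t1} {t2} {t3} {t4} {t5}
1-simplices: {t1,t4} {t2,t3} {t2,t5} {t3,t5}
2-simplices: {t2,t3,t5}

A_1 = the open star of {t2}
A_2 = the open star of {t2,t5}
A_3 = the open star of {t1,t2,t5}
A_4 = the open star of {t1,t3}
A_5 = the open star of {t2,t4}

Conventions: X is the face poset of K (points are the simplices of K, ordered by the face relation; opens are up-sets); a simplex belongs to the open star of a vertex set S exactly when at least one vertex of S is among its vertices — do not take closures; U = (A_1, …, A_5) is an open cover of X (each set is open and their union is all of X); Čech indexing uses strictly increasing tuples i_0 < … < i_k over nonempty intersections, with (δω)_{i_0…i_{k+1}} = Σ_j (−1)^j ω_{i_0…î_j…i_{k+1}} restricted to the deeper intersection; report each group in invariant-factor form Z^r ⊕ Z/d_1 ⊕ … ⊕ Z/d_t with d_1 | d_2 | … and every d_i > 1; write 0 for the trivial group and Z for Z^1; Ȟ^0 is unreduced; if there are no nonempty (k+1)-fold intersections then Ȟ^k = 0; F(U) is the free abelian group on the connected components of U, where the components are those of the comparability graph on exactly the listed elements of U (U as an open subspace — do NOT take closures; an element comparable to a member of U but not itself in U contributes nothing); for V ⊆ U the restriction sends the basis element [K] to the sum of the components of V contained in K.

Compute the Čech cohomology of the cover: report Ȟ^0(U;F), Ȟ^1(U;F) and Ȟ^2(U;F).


nerve of the cover:
  A1={{t2},{t2,t3},{t2,t5},{t2,t3,t5}} A2={{t2},{t5},{t2,t3},{t2,t5},{t3,t5},{t2,t3,t5}} A3={{t1},{t2},{t5},{t1,t4},{t2,t3},{t2,t5},{t3,t5},{t2,t3,t5}} A4={{t1},{t3},{t1,t4},{t2,t3},{t3,t5},{t2,t3,t5}} A5={{t2},{t4},{t1,t4},{t2,t3},{t2,t5},{t2,t3,t5}}
  A12={{t2},{t2,t3},{t2,t5},{t2,t3,t5}} A13={{t2},{t2,t3},{t2,t5},{t2,t3,t5}} A14={{t2,t3},{t2,t3,t5}} A15={{t2},{t2,t3},{t2,t5},{t2,t3,t5}} A23={{t2},{t5},{t2,t3},{t2,t5},{t3,t5},{t2,t3,t5}} A24={{t2,t3},{t3,t5},{t2,t3,t5}} A25={{t2},{t2,t3},{t2,t5},{t2,t3,t5}} A34={{t1},{t1,t4},{t2,t3},{t3,t5},{t2,t3,t5}} A35={{t2},{t1,t4},{t2,t3},{t2,t5},{t2,t3,t5}} A45={{t1,t4},{t2,t3},{t2,t3,t5}}
  A123={{t2},{t2,t3},{t2,t5},{t2,t3,t5}} A124={{t2,t3},{t2,t3,t5}} A125={{t2},{t2,t3},{t2,t5},{t2,t3,t5}} A134={{t2,t3},{t2,t3,t5}} A135={{t2},{t2,t3},{t2,t5},{t2,t3,t5}} A145={{t2,t3},{t2,t3,t5}} A234={{t2,t3},{t3,t5},{t2,t3,t5}} A235={{t2},{t2,t3},{t2,t5},{t2,t3,t5}} A245={{t2,t3},{t2,t3,t5}} A345={{t1,t4},{t2,t3},{t2,t3,t5}}
  A1234={{t2,t3},{t2,t3,t5}} A1235={{t2},{t2,t3},{t2,t5},{t2,t3,t5}} A1245={{t2,t3},{t2,t3,t5}} A1345={{t2,t3},{t2,t3,t5}} A2345={{t2,t3},{t2,t3,t5}}
  A12345={{t2,t3},{t2,t3,t5}}
components per intersection:
  A1: {{t2},{t2,t3},{t2,t5},{t2,t3,t5}}
  A2: {{t2},{t5},{t2,t3},{t2,t5},{t3,t5},{t2,t3,t5}}
  A3: {{t1},{t1,t4}} {{t2},{t5},{t2,t3},{t2,t5},{t3,t5},{t2,t3,t5}}
  A4: {{t1},{t1,t4}} {{t3},{t2,t3},{t3,t5},{t2,t3,t5}}
  A5: {{t2},{t2,t3},{t2,t5},{t2,t3,t5}} {{t4},{t1,t4}}
  A12: {{t2},{t2,t3},{t2,t5},{t2,t3,t5}}
  A13: {{t2},{t2,t3},{t2,t5},{t2,t3,t5}}
  A14: {{t2,t3},{t2,t3,t5}}
  A15: {{t2},{t2,t3},{t2,t5},{t2,t3,t5}}
  A23: {{t2},{t5},{t2,t3},{t2,t5},{t3,t5},{t2,t3,t5}}
  A24: {{t2,t3},{t3,t5},{t2,t3,t5}}
  A25: {{t2},{t2,t3},{t2,t5},{t2,t3,t5}}
  A34: {{t1},{t1,t4}} {{t2,t3},{t3,t5},{t2,t3,t5}}
  A35: {{t2},{t2,t3},{t2,t5},{t2,t3,t5}} {{t1,t4}}
  A45: {{t1,t4}} {{t2,t3},{t2,t3,t5}}
  A123: {{t2},{t2,t3},{t2,t5},{t2,t3,t5}}
  A124: {{t2,t3},{t2,t3,t5}}
  A125: {{t2},{t2,t3},{t2,t5},{t2,t3,t5}}
  A134: {{t2,t3},{t2,t3,t5}}
  A135: {{t2},{t2,t3},{t2,t5},{t2,t3,t5}}
  A145: {{t2,t3},{t2,t3,t5}}
  A234: {{t2,t3},{t3,t5},{t2,t3,t5}}
  A235: {{t2},{t2,t3},{t2,t5},{t2,t3,t5}}
  A245: {{t2,t3},{t2,t3,t5}}
  A345: {{t1,t4}} {{t2,t3},{t2,t3,t5}}
  A1234: {{t2,t3},{t2,t3,t5}}
  A1235: {{t2},{t2,t3},{t2,t5},{t2,t3,t5}}
  A1245: {{t2,t3},{t2,t3,t5}}
  A1345: {{t2,t3},{t2,t3,t5}}
  A2345: {{t2,t3},{t2,t3,t5}}
  A12345: {{t2,t3},{t2,t3,t5}}
C dims 8,13,11,5; δ0: rk 6, SNF 1^6; δ1: rk 7, SNF 1^7; δ2: rk 4, SNF 1^4
Ȟ^0 = (8 − 6) − 0 = 2, so Ȟ^0 ≅ Z^2
Ȟ^1 = (13 − 7) − 6 = 0, so Ȟ^1 ≅ 0
Ȟ^2 = (11 − 4) − 7 = 0, so Ȟ^2 ≅ 0

Ȟ^0(U;F) ≅ Z^2, Ȟ^1(U;F) ≅ 0, Ȟ^2(U;F) ≅ 0


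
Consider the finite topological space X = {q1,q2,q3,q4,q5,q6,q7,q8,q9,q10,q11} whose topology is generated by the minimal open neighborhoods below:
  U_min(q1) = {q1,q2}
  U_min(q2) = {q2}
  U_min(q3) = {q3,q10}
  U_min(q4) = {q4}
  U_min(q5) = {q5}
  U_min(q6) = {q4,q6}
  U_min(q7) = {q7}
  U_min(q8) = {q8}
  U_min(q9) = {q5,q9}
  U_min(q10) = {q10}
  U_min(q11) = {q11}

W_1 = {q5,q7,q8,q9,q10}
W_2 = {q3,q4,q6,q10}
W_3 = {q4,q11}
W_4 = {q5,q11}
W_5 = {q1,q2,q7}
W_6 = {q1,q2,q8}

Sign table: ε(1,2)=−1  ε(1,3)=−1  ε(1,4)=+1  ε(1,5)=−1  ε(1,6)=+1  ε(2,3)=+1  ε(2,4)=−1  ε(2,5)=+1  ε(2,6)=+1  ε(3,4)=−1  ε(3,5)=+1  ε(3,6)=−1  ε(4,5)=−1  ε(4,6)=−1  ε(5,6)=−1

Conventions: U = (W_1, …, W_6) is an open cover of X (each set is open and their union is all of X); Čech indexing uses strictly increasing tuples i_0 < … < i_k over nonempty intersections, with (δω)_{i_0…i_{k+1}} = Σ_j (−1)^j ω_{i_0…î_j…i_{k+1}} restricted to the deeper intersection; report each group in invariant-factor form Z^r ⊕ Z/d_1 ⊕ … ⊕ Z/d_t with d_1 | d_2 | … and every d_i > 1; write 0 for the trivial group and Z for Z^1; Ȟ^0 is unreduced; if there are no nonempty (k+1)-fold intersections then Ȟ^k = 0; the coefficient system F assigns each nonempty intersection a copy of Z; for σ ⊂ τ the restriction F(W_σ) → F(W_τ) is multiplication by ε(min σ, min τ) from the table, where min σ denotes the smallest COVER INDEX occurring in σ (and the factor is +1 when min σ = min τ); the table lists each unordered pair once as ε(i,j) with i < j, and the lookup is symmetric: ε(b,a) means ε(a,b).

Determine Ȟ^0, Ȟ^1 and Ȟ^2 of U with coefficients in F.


cover nerve:
  W12={q10} W14={q5} W15={q7} W16={q8} W23={q4} W34={q11} W56={q1,q2}
C dims 6,7; δ0: rk 5, SNF 1^5
Ȟ^0: (6−5)−0=1 ⇒ Z
Ȟ^1: (7−0)−5=2 ⇒ Z^2
Ȟ^2: (0−0)−0=0 ⇒ 0

Ȟ^0 = Z, Ȟ^1 = Z^2, Ȟ^2 = 0


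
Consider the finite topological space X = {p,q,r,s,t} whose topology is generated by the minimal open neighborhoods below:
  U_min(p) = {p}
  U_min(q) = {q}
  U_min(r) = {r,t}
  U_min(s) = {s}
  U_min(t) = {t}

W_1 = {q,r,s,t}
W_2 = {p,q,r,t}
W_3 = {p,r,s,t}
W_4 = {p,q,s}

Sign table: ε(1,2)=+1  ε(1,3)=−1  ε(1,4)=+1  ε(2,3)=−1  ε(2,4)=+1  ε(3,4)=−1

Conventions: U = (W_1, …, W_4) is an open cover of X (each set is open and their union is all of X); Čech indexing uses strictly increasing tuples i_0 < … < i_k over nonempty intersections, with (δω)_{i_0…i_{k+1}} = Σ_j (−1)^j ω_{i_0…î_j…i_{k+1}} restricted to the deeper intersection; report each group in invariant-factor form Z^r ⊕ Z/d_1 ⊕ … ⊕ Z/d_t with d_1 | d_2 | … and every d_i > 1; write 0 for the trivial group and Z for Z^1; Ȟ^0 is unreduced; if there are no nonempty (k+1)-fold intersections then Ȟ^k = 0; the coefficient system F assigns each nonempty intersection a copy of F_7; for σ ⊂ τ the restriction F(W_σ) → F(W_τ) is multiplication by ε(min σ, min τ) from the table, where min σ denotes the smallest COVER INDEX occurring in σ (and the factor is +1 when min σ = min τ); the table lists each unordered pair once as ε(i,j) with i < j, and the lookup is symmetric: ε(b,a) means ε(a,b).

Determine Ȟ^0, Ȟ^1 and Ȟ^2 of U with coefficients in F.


Ȟ^0(U;F) ≅ Z/7, Ȟ^1(U;F) ≅ 0 and Ȟ^2(U;F) ≅ Z/7

nerve of the cover:
  W12={q,r,t} W13={r,s,t} W14={q,s} W23={p,r,t} W24={p,q} W34={p,s}
  W123={r,t} W124={q} W134={s} W234={p}
C dims 4,6,4; δ0: rk_F7 3; δ1: rk_F7 3
Ȟ^0 = (4 − 3) − 0 = 1, so Ȟ^0 ≅ Z/7
Ȟ^1 = (6 − 3) − 3 = 0, so Ȟ^1 ≅ 0
Ȟ^2 = (4 − 0) − 3 = 1, so Ȟ^2 ≅ Z/7


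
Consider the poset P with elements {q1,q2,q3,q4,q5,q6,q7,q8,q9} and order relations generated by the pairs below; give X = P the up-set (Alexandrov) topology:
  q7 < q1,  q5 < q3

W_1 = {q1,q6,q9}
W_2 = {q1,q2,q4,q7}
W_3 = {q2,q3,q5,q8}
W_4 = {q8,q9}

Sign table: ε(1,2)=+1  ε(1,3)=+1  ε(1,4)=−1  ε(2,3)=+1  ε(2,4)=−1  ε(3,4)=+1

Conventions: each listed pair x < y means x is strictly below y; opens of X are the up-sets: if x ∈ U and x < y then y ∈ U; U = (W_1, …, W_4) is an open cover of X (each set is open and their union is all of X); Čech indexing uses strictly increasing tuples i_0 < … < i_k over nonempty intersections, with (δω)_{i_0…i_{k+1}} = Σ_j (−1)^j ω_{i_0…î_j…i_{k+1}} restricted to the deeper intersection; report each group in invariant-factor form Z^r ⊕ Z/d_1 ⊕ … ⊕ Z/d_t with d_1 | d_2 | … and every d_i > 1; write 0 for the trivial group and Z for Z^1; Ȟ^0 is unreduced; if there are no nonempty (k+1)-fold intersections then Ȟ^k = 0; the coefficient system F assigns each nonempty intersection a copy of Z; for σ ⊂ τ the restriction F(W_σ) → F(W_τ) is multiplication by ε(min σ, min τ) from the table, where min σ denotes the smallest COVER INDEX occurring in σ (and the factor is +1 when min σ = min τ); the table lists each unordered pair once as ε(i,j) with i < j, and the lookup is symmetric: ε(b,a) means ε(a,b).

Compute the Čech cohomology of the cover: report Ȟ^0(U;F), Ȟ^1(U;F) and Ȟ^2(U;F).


Ȟ^0 ≅ 0, Ȟ^1 ≅ Z/2 and Ȟ^2 ≅ 0

intersection data:
  W12={q1} W14={q9} W23={q2} W34={q8}
C dims 4,4; δ0: rk 4, SNF 1^3·2
Ȟ^0 = (4 − 4) − 0 = 0, so Ȟ^0 ≅ 0
Ȟ^1 = (4 − 0) − 4 = 0 plus torsion [2], so Ȟ^1 ≅ Z/2
Ȟ^2 = (0 − 0) − 0 = 0, so Ȟ^2 ≅ 0


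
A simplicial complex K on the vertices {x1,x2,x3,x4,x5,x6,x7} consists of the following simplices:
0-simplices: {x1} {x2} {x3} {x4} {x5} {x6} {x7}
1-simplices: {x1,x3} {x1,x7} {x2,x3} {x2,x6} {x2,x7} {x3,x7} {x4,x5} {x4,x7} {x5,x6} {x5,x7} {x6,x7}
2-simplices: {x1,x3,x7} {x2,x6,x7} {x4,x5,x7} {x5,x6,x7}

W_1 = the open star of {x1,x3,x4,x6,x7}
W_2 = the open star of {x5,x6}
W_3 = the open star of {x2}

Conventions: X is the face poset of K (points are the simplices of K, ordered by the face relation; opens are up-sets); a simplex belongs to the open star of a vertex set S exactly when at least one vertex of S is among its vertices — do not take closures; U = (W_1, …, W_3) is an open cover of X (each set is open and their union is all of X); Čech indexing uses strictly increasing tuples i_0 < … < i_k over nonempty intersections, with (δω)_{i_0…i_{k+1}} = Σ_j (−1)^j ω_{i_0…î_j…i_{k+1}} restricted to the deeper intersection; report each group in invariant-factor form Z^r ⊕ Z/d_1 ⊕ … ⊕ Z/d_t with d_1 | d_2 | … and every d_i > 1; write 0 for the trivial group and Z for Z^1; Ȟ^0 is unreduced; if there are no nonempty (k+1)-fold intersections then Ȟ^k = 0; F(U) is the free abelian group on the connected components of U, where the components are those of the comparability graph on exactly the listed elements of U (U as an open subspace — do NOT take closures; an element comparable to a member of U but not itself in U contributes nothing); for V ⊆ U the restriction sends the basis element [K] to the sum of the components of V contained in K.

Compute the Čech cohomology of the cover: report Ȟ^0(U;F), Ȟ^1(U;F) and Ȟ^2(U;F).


nonempty overlaps:
  W1={{x1},{x3},{x4},{x6},{x7},{x1,x3},{x1,x7},{x2,x3},{x2,x6},{x2,x7},{x3,x7},{x4,x5},{x4,x7},{x5,x6},{x5,x7},{x6,x7},{x1,x3,x7},{x2,x6,x7},{x4,x5,x7},{x5,x6,x7}} W2={{x5},{x6},{x2,x6},{x4,x5},{x5,x6},{x5,x7},{x6,x7},{x2,x6,x7},{x4,x5,x7},{x5,x6,x7}} W3={{x2},{x2,x3},{x2,x6},{x2,x7},{x2,x6,x7}}
  W12={{x6},{x2,x6},{x4,x5},{x5,x6},{x5,x7},{x6,x7},{x2,x6,x7},{x4,x5,x7},{x5,x6,x7}} W13={{x2,x3},{x2,x6},{x2,x7},{x2,x6,x7}} W23={{x2,x6},{x2,x6,x7}}
  W123={{x2,x6},{x2,x6,x7}}
components per intersection:
  W1: {{x1},{x3},{x4},{x6},{x7},{x1,x3},{x1,x7},{x2,x3},{x2,x6},{x2,x7},{x3,x7},{x4,x5},{x4,x7},{x5,x6},{x5,x7},{x6,x7},{x1,x3,x7},{x2,x6,x7},{x4,x5,x7},{x5,x6,x7}}
  W2: {{x5},{x6},{x2,x6},{x4,x5},{x5,x6},{x5,x7},{x6,x7},{x2,x6,x7},{x4,x5,x7},{x5,x6,x7}}
  W3: {{x2},{x2,x3},{x2,x6},{x2,x7},{x2,x6,x7}}
  W12: {{x6},{x2,x6},{x4,x5},{x5,x6},{x5,x7},{x6,x7},{x2,x6,x7},{x4,x5,x7},{x5,x6,x7}}
  W13: {{x2,x3}} {{x2,x6},{x2,x7},{x2,x6,x7}}
  W23: {{x2,x6},{x2,x6,x7}}
  W123: {{x2,x6},{x2,x6,x7}}
C dims 3,4,1; δ0: rk 2, SNF 1^2; δ1: rk 1, SNF 1^1
degree 0: 3−2−0 = 1 → Ȟ^0 ≅ Z
degree 1: 4−1−2 = 1 → Ȟ^1 ≅ Z
degree 2: 1−0−1 = 0 → Ȟ^2 ≅ 0

Ȟ^0 ≅ Z,  Ȟ^1 ≅ Z,  Ȟ^2 ≅ 0


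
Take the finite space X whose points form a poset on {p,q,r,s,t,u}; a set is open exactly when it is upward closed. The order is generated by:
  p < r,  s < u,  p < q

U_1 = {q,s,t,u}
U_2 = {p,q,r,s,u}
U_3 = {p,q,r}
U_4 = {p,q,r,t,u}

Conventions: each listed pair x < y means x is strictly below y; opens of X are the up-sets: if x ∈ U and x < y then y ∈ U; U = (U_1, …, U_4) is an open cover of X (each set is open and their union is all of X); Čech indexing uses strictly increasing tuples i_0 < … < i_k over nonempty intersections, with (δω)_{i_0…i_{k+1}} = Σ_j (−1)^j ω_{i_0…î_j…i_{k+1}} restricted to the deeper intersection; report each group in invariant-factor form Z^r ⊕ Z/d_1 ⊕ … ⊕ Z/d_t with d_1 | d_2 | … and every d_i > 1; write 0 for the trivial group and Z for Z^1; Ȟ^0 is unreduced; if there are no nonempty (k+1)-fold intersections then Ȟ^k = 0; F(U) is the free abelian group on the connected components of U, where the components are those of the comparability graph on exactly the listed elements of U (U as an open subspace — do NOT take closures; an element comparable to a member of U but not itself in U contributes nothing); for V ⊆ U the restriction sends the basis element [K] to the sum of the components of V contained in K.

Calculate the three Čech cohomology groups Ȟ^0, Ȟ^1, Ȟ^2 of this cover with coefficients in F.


Ȟ^0(U;F) ≅ Z^3,  Ȟ^1(U;F) ≅ 0,  Ȟ^2(U;F) ≅ 0

nerve simplices:
  U12={q,s,u} U13={q} U14={q,t,u} U23={p,q,r} U24={p,q,r,u} U34={p,q,r}
  U123={q} U124={q,u} U134={q} U234={p,q,r}
  U1234={q}
components per intersection:
  U1: {q} {s,u} {t}
  U2: {p,q,r} {s,u}
  U3: {p,q,r}
  U4: {p,q,r} {t} {u}
  U12: {q} {s,u}
  U13: {q}
  U14: {q} {t} {u}
  U23: {p,q,r}
  U24: {p,q,r} {u}
  U34: {p,q,r}
  U123: {q}
  U124: {q} {u}
  U134: {q}
  U234: {p,q,r}
  U1234: {q}
C dims 9,10,5,1; δ0: rk 6, SNF 1^6; δ1: rk 4, SNF 1^4; δ2: rk 1, SNF 1^1
degree 0: 9−6−0 = 3 → Ȟ^0 ≅ Z^3
degree 1: 10−4−6 = 0 → Ȟ^1 ≅ 0
degree 2: 5−1−4 = 0 → Ȟ^2 ≅ 0


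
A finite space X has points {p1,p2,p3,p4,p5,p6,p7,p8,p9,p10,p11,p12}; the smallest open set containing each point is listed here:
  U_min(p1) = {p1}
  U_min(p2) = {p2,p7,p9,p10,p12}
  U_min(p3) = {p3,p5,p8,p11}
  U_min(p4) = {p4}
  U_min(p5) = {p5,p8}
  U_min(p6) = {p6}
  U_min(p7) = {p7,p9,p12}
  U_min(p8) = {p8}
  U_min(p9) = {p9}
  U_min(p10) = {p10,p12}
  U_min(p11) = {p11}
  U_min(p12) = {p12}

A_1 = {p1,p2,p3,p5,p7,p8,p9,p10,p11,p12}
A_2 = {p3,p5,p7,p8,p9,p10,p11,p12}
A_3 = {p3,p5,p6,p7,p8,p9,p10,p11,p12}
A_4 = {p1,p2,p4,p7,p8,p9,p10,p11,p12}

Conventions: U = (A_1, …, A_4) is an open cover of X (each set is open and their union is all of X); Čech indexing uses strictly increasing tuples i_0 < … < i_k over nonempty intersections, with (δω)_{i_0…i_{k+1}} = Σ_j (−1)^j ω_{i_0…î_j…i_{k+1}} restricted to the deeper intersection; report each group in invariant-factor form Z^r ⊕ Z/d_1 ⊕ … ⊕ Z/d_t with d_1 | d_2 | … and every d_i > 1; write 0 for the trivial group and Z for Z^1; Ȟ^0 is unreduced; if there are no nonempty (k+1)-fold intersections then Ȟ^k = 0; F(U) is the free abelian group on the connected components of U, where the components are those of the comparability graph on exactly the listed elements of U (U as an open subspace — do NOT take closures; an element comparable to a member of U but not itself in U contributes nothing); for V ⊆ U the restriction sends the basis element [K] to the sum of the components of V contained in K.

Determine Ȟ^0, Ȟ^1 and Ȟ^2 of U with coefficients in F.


Ȟ^0 ≅ Z^5; Ȟ^1 ≅ 0; Ȟ^2 ≅ 0

nerve simplices:
  A12={p3,p5,p7,p8,p9,p10,p11,p12} A13={p3,p5,p7,p8,p9,p10,p11,p12} A14={p1,p2,p7,p8,p9,p10,p11,p12} A23={p3,p5,p7,p8,p9,p10,p11,p12} A24={p7,p8,p9,p10,p11,p12} A34={p7,p8,p9,p10,p11,p12}
  A123={p3,p5,p7,p8,p9,p10,p11,p12} A124={p7,p8,p9,p10,p11,p12} A134={p7,p8,p9,p10,p11,p12} A234={p7,p8,p9,p10,p11,p12}
  A1234={p7,p8,p9,p10,p11,p12}
components per intersection:
  A1: {p1} {p2,p7,p9,p10,p12} {p3,p5,p8,p11}
  A2: {p3,p5,p8,p11} {p7,p9,p10,p12}
  A3: {p3,p5,p8,p11} {p6} {p7,p9,p10,p12}
  A4: {p1} {p2,p7,p9,p10,p12} {p4} {p8} {p11}
  A12: {p3,p5,p8,p11} {p7,p9,p10,p12}
  A13: {p3,p5,p8,p11} {p7,p9,p10,p12}
  A14: {p1} {p2,p7,p9,p10,p12} {p8} {p11}
  A23: {p3,p5,p8,p11} {p7,p9,p10,p12}
  A24: {p7,p9,p10,p12} {p8} {p11}
  A34: {p7,p9,p10,p12} {p8} {p11}
  A123: {p3,p5,p8,p11} {p7,p9,p10,p12}
  A124: {p7,p9,p10,p12} {p8} {p11}
  A134: {p7,p9,p10,p12} {p8} {p11}
  A234: {p7,p9,p10,p12} {p8} {p11}
  A1234: {p7,p9,p10,p12} {p8} {p11}
C dims 13,16,11,3; δ0: rk 8, SNF 1^8; δ1: rk 8, SNF 1^8; δ2: rk 3, SNF 1^3
degree 0: 13−8−0 = 5 → Ȟ^0 ≅ Z^5
degree 1: 16−8−8 = 0 → Ȟ^1 ≅ 0
degree 2: 11−3−8 = 0 → Ȟ^2 ≅ 0


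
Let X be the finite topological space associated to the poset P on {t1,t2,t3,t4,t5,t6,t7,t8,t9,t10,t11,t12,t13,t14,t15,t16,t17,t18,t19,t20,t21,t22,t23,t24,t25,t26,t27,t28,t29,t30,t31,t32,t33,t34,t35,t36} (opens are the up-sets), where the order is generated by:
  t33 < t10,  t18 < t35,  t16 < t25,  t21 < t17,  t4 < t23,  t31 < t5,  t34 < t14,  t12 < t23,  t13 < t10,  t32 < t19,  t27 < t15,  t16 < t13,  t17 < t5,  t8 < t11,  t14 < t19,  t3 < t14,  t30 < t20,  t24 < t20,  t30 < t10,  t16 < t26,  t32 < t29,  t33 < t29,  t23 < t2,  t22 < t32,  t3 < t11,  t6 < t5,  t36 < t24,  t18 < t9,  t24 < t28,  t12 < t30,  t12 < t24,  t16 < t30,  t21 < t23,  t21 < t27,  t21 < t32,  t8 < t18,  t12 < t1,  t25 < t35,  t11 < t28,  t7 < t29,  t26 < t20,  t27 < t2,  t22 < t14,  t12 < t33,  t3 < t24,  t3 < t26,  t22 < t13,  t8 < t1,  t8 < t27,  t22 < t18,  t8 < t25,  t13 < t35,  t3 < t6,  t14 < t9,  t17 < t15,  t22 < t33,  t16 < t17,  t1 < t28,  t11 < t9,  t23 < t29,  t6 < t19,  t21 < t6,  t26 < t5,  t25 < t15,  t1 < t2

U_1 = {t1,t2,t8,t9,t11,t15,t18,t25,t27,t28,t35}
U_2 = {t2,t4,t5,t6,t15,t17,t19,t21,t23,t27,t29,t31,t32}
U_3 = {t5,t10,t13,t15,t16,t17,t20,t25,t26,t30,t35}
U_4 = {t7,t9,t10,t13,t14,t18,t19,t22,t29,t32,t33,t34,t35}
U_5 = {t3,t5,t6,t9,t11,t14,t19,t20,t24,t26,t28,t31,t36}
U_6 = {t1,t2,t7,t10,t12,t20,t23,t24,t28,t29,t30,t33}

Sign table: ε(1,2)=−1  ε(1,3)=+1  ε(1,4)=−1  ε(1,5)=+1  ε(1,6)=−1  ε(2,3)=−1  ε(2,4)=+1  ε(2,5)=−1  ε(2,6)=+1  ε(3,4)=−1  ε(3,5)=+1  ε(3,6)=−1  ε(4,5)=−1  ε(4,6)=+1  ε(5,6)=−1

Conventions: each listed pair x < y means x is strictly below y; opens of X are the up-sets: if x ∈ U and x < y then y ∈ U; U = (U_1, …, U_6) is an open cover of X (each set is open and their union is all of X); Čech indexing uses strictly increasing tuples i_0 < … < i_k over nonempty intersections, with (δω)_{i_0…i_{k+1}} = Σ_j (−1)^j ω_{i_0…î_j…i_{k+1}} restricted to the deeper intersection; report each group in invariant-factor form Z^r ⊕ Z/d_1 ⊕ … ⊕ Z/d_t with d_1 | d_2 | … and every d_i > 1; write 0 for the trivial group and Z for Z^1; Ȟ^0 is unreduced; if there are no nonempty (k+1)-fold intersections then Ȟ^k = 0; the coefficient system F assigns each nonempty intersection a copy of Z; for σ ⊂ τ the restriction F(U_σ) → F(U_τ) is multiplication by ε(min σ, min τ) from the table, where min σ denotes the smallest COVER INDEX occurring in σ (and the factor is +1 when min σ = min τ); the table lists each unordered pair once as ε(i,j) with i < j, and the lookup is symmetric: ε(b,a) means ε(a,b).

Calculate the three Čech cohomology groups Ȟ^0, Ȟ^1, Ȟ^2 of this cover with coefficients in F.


Ȟ^0 = Z, Ȟ^1 = 0 and Ȟ^2 = Z/2

cover nerve:
  U12={t2,t15,t27} U13={t15,t25,t35} U14={t9,t18,t35} U15={t9,t11,t28} U16={t1,t2,t28} U23={t5,t15,t17} U24={t19,t29,t32} U25={t5,t6,t19,t31} U26={t2,t23,t29} U34={t10,t13,t35} U35={t5,t20,t26} U36={t10,t20,t30} U45={t9,t14,t19} U46={t7,t10,t29,t33} U56={t20,t24,t28}
  U123={t15} U126={t2} U134={t35} U145={t9} U156={t28} U235={t5} U245={t19} U246={t29} U346={t10} U356={t20}
C dims 6,15,10; δ0: rk 5, SNF 1^5; δ1: rk 10, SNF 1^9·2
Ȟ^0: (6−5)−0=1 ⇒ Z
Ȟ^1: (15−10)−5=0 ⇒ 0
Ȟ^2: (10−0)−10=0 plus torsion [2] ⇒ Z/2


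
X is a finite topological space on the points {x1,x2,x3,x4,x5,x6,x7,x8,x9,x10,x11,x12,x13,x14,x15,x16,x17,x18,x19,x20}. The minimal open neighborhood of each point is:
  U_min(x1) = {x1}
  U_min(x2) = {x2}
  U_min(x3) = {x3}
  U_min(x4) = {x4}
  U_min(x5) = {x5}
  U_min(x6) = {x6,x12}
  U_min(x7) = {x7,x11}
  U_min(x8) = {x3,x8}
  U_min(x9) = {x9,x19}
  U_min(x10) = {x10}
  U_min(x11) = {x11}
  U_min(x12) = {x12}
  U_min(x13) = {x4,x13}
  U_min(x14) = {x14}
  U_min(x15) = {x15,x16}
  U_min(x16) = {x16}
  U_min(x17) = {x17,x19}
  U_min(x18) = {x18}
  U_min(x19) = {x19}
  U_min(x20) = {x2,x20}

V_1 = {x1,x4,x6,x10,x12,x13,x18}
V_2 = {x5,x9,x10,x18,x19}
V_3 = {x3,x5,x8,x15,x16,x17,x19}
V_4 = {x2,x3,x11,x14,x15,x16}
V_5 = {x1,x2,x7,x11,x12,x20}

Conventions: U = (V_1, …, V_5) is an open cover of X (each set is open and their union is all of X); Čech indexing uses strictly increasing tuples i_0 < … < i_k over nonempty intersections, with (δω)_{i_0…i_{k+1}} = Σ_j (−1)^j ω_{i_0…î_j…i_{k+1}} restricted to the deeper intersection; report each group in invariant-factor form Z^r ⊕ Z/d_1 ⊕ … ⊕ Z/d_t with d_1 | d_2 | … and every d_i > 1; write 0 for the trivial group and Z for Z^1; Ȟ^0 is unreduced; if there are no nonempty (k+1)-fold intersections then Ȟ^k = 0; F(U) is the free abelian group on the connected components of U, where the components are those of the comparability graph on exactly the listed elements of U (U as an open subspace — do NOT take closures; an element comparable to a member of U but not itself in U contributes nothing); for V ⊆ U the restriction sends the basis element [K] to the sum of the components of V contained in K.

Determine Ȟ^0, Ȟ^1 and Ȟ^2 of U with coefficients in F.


Ȟ^0 ≅ Z^12,  Ȟ^1 ≅ 0,  Ȟ^2 ≅ 0

intersection data:
  V12={x10,x18} V15={x1,x12} V23={x5,x19} V34={x3,x15,x16} V45={x2,x11}
components per intersection:
  V1: {x1} {x4,x13} {x6,x12} {x10} {x18}
  V2: {x5} {x9,x19} {x10} {x18}
  V3: {x3,x8} {x5} {x15,x16} {x17,x19}
  V4: {x2} {x3} {x11} {x14} {x15,x16}
  V5: {x1} {x2,x20} {x7,x11} {x12}
  V12: {x10} {x18}
  V15: {x1} {x12}
  V23: {x5} {x19}
  V34: {x3} {x15,x16}
  V45: {x2} {x11}
C dims 22,10; δ0: rk 10, SNF 1^10
Ȟ^0 = (22 − 10) − 0 = 12, so Ȟ^0 ≅ Z^12
Ȟ^1 = (10 − 0) − 10 = 0, so Ȟ^1 ≅ 0
Ȟ^2 = (0 − 0) − 0 = 0, so Ȟ^2 ≅ 0
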